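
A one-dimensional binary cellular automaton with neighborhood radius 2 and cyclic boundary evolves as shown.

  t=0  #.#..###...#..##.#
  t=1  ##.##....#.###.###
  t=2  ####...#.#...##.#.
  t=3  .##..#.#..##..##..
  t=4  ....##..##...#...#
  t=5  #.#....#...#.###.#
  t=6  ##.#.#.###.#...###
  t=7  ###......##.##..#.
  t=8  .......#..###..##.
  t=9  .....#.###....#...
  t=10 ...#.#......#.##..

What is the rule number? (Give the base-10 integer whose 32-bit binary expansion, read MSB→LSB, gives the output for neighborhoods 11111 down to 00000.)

1817092914

  [31] ##### => .  t=1,i=17
  [30] ####. => #  t=1,i=0
  [29] ###.# => #  t=1,i=1
  [28] ###.. => .  t=0,i=7
  [27] ##.## => #  t=0,i=16
  [26] ##.#. => #  t=0,i=1
  [25] ##..# => .  t=3,i=3
  [24] ##... => .  t=0,i=8
  [23] #.### => .  t=1,i=11
  [22] #.##. => #  t=0,i=17
  [21] #.#.# => .  t=2,i=16
  [20] #.#.. => .  t=0,i=2
  [19] #..## => #  t=0,i=4
  [18] #..#. => #  t=3,i=4
  [17] #...# => #  t=0,i=9
  [16] #.... => .  t=1,i=6
  [15] .#### => #  t=1,i=16
  [14] .###. => .  t=0,i=6
  [13] .##.# => #  t=0,i=0
  [12] .##.. => .  t=1,i=4
  [11] .#.## => .  t=1,i=10
  [10] .#.#. => .  t=2,i=8
  [9] .#..# => #  t=0,i=3
  [8] .#... => #  t=2,i=10
  [7] ..### => .  t=0,i=5
  [6] ..##. => .  t=0,i=14
  [5] ..#.# => #  t=1,i=9
  [4] ..#.. => #  t=0,i=11
  [3] ...## => .  t=2,i=12
  [2] ...#. => .  t=0,i=10
  [1] ....# => #  t=1,i=7
  [0] ..... => .  t=7,i=5
  bits 01101100010011101010001100110010 = 1817092914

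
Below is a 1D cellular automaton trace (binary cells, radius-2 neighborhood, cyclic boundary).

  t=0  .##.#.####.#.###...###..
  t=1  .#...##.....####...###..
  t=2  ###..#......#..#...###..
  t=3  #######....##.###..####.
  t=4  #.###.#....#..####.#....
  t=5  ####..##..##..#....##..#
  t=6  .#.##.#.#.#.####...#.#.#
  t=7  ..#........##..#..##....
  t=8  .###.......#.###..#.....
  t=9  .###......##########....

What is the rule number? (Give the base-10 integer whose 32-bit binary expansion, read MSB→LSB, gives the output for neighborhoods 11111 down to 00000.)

2459191796

  [31] ##### => #  t=3,i=2
  [30] ####. => .  t=0,i=8
  [29] ###.# => .  t=0,i=9
  [28] ###.. => #  t=0,i=15
  [27] ##.## => .  t=3,i=13
  [26] ##.#. => .  t=0,i=3
  [25] ##..# => #  t=2,i=3
  [24] ##... => .  t=0,i=16
  [23] #.### => #  t=0,i=6
  [22] #.##. => .  t=6,i=3
  [21] #.#.# => .  t=0,i=4
  [20] #.#.. => #  t=4,i=6
  [19] #..## => .  t=2,i=23
  [18] #..#. => #  t=2,i=4
  [17] #...# => .  t=0,i=17
  [16] #.... => .  t=1,i=8
  [15] .#### => .  t=0,i=7
  [14] .###. => #  t=0,i=14
  [13] .##.# => .  t=0,i=2
  [12] .##.. => .  t=1,i=6
  [11] .#.## => #  t=0,i=5
  [10] .#.#. => .  t=6,i=0
  [9] .#..# => .  t=2,i=13
  [8] .#... => #  t=1,i=2
  [7] ..### => #  t=0,i=19
  [6] ..##. => #  t=0,i=1
  [5] ..#.# => #  t=4,i=0
  [4] ..#.. => #  t=1,i=1
  [3] ...## => .  t=0,i=0
  [2] ...#. => #  t=1,i=0
  [1] ....# => .  t=1,i=10
  [0] ..... => .  t=1,i=9
  bits 10010010100101000100100111110100 = 2459191796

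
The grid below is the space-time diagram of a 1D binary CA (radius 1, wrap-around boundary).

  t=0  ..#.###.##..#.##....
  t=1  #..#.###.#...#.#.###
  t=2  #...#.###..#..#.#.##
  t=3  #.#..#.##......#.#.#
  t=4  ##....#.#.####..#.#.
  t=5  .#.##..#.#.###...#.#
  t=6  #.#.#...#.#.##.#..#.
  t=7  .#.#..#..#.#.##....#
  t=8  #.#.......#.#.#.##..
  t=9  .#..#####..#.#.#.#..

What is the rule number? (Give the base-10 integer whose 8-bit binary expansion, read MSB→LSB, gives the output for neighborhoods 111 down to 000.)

  [7] ### => #  t=0,i=5
  [6] ##. => #  t=0,i=6
  [5] #.# => #  t=0,i=3
  [4] #.. => .  t=0,i=10
  [3] .## => .  t=0,i=4
  [2] .#. => .  t=0,i=2
  [1] ..# => .  t=0,i=1
  [0] ... => #  t=0,i=0
  bits 11100001 = 225

225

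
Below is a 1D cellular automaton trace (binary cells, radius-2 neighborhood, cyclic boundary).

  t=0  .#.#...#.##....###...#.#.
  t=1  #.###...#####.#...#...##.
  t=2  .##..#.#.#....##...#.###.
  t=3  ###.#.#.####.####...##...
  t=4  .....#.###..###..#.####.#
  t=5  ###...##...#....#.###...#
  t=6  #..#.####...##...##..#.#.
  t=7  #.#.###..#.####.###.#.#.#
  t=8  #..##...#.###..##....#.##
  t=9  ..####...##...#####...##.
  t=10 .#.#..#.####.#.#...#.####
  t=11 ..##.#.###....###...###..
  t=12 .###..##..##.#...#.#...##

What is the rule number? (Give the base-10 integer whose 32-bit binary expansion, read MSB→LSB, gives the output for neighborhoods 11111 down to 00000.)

  #####|.  b31=0 t=1,i=10
  ####.|.  b30=0 t=1,i=11
  ###.#|.  b29=0 t=1,i=12
  ###..|.  b28=0 t=0,i=17
  ##.##|#  b27=1 t=3,i=12
  ##.#.|.  b26=0 t=1,i=13
  ##..#|.  b25=0 t=2,i=3
  ##...|#  b24=1 t=0,i=11
  #.###|#  b23=1 t=1,i=2
  #.##.|#  b22=1 t=0,i=9
  #.#.#|.  b21=0 t=1,i=0
  #.#..|#  b20=1 t=0,i=3
  #..##|#  b19=1 t=2,i=0
  #..#.|#  b18=1 t=0,i=0
  #...#|.  b17=0 t=0,i=5
  #....|#  b16=1 t=0,i=12
  .####|#  b15=1 t=1,i=9
  .###.|.  b14=0 t=0,i=16
  .##.#|#  b13=1 t=1,i=23
  .##..|#  b12=1 t=0,i=10
  .#.##|#  b11=1 t=0,i=8
  .#.#.|#  b10=1 t=0,i=2
  .#..#|.  b9=0 t=0,i=24
  .#...|#  b8=1 t=0,i=4
  ..###|.  b7=0 t=0,i=15
  ..##.|#  b6=1 t=1,i=22
  ..#.#|.  b5=0 t=0,i=1
  ..#..|.  b4=0 t=1,i=18
  ...##|#  b3=1 t=0,i=14
  ...#.|.  b2=0 t=0,i=6
  ....#|.  b1=0 t=0,i=13
  .....|#  b0=1 t=4,i=2
  bits 00001001110111011011110101001001 = 165526857

165526857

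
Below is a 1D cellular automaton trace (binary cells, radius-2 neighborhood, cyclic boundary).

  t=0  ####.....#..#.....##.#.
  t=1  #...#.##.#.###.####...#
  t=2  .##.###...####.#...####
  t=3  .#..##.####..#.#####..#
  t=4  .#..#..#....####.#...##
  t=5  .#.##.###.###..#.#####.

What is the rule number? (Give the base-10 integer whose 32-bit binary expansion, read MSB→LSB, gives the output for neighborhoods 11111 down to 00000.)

  ##### -> #   bit 31 = 1  t=3,i=17
  ####. -> .   bit 30 = 0  t=0,i=2
  ###.# -> #   bit 29 = 1  t=1,i=13
  ###.. -> .   bit 28 = 0  t=0,i=3
  ##.## -> .   bit 27 = 0  t=1,i=14
  ##.#. -> .   bit 26 = 0  t=0,i=20
  ##..# -> .   bit 25 = 0  t=3,i=11
  ##... -> #   bit 24 = 1  t=0,i=4
  #.### -> #   bit 23 = 1  t=0,i=0
  #.##. -> #   bit 22 = 1  t=1,i=6
  #.#.# -> .   bit 21 = 0  t=0,i=21
  #.#.. -> #   bit 20 = 1  t=2,i=15
  #..## -> .   bit 19 = 0  t=3,i=3
  #..#. -> #   bit 18 = 1  t=0,i=11
  #...# -> #   bit 17 = 1  t=1,i=2
  #.... -> .   bit 16 = 0  t=0,i=5
  .#### -> .   bit 15 = 0  t=0,i=1
  .###. -> #   bit 14 = 1  t=1,i=12
  .##.# -> .   bit 13 = 0  t=0,i=19
  .##.. -> .   bit 12 = 0  t=1,i=0
  .#.## -> #   bit 11 = 1  t=0,i=22
  .#.#. -> .   bit 10 = 0  t=3,i=0
  .#..# -> .   bit 9 = 0  t=0,i=10
  .#... -> #   bit 8 = 1  t=0,i=13
  ..### -> #   bit 7 = 1  t=2,i=10
  ..##. -> #   bit 6 = 1  t=0,i=18
  ..#.# -> #   bit 5 = 1  t=1,i=4
  ..#.. -> #   bit 4 = 1  t=0,i=9
  ...## -> #   bit 3 = 1  t=0,i=17
  ...#. -> .   bit 2 = 0  t=0,i=8
  ....# -> #   bit 1 = 1  t=0,i=7
  ..... -> #   bit 0 = 1  t=0,i=6
  bits 10100001110101100100100111111011 = 2715175419

2715175419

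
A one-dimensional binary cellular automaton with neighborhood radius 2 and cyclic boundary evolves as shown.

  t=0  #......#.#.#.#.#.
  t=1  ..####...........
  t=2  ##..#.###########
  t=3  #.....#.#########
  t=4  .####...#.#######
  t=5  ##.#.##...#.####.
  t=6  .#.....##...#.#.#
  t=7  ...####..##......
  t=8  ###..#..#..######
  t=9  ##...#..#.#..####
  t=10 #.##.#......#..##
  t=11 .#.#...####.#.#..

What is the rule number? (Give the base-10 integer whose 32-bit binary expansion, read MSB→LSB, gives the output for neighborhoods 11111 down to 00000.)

3381338139

  #####|#  b31=1 t=2,i=8
  ####.|#  b30=1 t=1,i=4
  ###.#|.  b29=0 t=4,i=16
  ###..|.  b28=0 t=1,i=5
  ##.##|#  b27=1 t=4,i=0
  ##.#.|.  b26=0 t=5,i=2
  ##..#|.  b25=0 t=2,i=2
  ##...|#  b24=1 t=1,i=6
  #.###|#  b23=1 t=2,i=6
  #.##.|.  b22=0 t=5,i=0
  #.#.#|.  b21=0 t=0,i=9
  #.#..|.  b20=0 t=0,i=0
  #..##|#  b19=1 t=7,i=8
  #..#.|.  b18=0 t=2,i=3
  #...#|#  b17=1 t=4,i=6
  #....|#  b16=1 t=0,i=2
  .####|.  b15=0 t=1,i=3
  .###.|.  b14=0 t=10,i=16
  .##.#|#  b13=1 t=5,i=1
  .##..|.  b12=0 t=5,i=6
  .#.##|.  b11=0 t=2,i=5
  .#.#.|.  b10=0 t=0,i=8
  .#..#|.  b9=0 t=8,i=6
  .#...|.  b8=0 t=0,i=1
  ..###|.  b7=0 t=1,i=2
  ..##.|.  b6=0 t=6,i=7
  ..#.#|.  b5=0 t=0,i=7
  ..#..|#  b4=1 t=8,i=5
  ...##|#  b3=1 t=1,i=1
  ...#.|.  b2=0 t=0,i=6
  ....#|#  b1=1 t=0,i=5
  .....|#  b0=1 t=0,i=3
  bits 11001001100010110010000000011011 = 3381338139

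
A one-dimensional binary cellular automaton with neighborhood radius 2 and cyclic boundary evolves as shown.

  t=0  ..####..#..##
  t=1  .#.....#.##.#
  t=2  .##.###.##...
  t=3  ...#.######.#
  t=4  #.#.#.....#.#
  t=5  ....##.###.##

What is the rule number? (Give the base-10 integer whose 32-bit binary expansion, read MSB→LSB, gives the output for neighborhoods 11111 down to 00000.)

693918471

  ##### -> .   bit 31 = 0  t=3,i=7
  ####. -> .   bit 30 = 0  t=0,i=4
  ###.# -> #   bit 29 = 1  t=2,i=6
  ###.. -> .   bit 28 = 0  t=0,i=5
  ##.## -> #   bit 27 = 1  t=2,i=3
  ##.#. -> .   bit 26 = 0  t=1,i=11
  ##..# -> .   bit 25 = 0  t=0,i=0
  ##... -> #   bit 24 = 1  t=2,i=10
  #.### -> .   bit 23 = 0  t=2,i=4
  #.##. -> #   bit 22 = 1  t=1,i=9
  #.#.# -> .   bit 21 = 0  t=1,i=12
  #.#.. -> #   bit 20 = 1  t=1,i=1
  #..## -> #   bit 19 = 1  t=0,i=1
  #..#. -> #   bit 18 = 1  t=0,i=7
  #...# -> .   bit 17 = 0  t=3,i=1
  #.... -> .   bit 16 = 0  t=1,i=3
  .#### -> .   bit 15 = 0  t=0,i=3
  .###. -> #   bit 14 = 1  t=2,i=5
  .##.# -> .   bit 13 = 0  t=1,i=10
  .##.. -> #   bit 12 = 1  t=0,i=12
  .#.## -> #   bit 11 = 1  t=1,i=8
  .#.#. -> .   bit 10 = 0  t=1,i=0
  .#..# -> #   bit 9 = 1  t=0,i=9
  .#... -> #   bit 8 = 1  t=1,i=2
  ..### -> .   bit 7 = 0  t=0,i=2
  ..##. -> .   bit 6 = 0  t=0,i=11
  ..#.# -> .   bit 5 = 0  t=1,i=7
  ..#.. -> .   bit 4 = 0  t=0,i=8
  ...## -> .   bit 3 = 0  t=2,i=0
  ...#. -> #   bit 2 = 1  t=1,i=6
  ....# -> #   bit 1 = 1  t=1,i=5
  ..... -> #   bit 0 = 1  t=1,i=4
  bits 00101001010111000101101100000111 = 693918471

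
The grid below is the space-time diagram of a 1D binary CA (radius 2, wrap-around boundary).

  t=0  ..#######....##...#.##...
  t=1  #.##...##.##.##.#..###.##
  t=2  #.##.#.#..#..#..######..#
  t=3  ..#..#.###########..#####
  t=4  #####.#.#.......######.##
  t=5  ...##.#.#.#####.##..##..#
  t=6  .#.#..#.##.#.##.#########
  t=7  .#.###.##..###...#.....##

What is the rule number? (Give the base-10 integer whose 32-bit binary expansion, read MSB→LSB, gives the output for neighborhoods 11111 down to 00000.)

1920981715

  ##### -> .   bit 31 = 0  t=0,i=4
  ####. -> #   bit 30 = 1  t=0,i=7
  ###.# -> #   bit 29 = 1  t=1,i=0
  ###.. -> #   bit 28 = 1  t=0,i=8
  ##.## -> .   bit 27 = 0  t=1,i=1
  ##.#. -> .   bit 26 = 0  t=1,i=15
  ##..# -> #   bit 25 = 1  t=2,i=22
  ##... -> .   bit 24 = 0  t=0,i=9
  #.### -> .   bit 23 = 0  t=1,i=23
  #.##. -> #   bit 22 = 1  t=0,i=20
  #.#.# -> #   bit 21 = 1  t=2,i=5
  #.#.. -> #   bit 20 = 1  t=1,i=16
  #..## -> #   bit 19 = 1  t=1,i=18
  #..#. -> #   bit 18 = 1  t=2,i=9
  #...# -> #   bit 17 = 1  t=0,i=16
  #.... -> #   bit 16 = 1  t=0,i=10
  .#### -> #   bit 15 = 1  t=0,i=3
  .###. -> #   bit 14 = 1  t=1,i=20
  .##.# -> .   bit 13 = 0  t=1,i=8
  .##.. -> #   bit 12 = 1  t=0,i=14
  .#.## -> #   bit 11 = 1  t=0,i=19
  .#.#. -> .   bit 10 = 0  t=2,i=6
  .#..# -> #   bit 9 = 1  t=1,i=17
  .#... -> .   bit 8 = 0  t=4,i=9
  ..### -> #   bit 7 = 1  t=0,i=2
  ..##. -> #   bit 6 = 1  t=0,i=13
  ..#.# -> .   bit 5 = 0  t=0,i=18
  ..#.. -> #   bit 4 = 1  t=2,i=10
  ...## -> .   bit 3 = 0  t=0,i=1
  ...#. -> .   bit 2 = 0  t=0,i=17
  ....# -> #   bit 1 = 1  t=0,i=0
  ..... -> #   bit 0 = 1  t=0,i=24
  bits 01110010011111111101101011010011 = 1920981715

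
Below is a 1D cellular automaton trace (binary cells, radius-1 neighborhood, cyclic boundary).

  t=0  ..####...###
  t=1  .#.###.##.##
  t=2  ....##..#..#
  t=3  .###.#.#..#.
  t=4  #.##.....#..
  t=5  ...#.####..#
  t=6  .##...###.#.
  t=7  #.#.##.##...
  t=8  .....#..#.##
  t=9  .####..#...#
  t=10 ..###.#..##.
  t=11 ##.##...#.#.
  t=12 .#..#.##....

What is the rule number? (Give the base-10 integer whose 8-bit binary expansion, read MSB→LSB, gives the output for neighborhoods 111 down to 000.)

195

  nb ###: next=#  (t=0,i=3, bit7=1)
  nb ##.: next=#  (t=0,i=5, bit6=1)
  nb #.#: next=.  (t=1,i=0, bit5=0)
  nb #..: next=.  (t=0,i=0, bit4=0)
  nb .##: next=.  (t=0,i=2, bit3=0)
  nb .#.: next=.  (t=1,i=1, bit2=0)
  nb ..#: next=#  (t=0,i=1, bit1=1)
  nb ...: next=#  (t=0,i=7, bit0=1)
  bits 11000011 = 195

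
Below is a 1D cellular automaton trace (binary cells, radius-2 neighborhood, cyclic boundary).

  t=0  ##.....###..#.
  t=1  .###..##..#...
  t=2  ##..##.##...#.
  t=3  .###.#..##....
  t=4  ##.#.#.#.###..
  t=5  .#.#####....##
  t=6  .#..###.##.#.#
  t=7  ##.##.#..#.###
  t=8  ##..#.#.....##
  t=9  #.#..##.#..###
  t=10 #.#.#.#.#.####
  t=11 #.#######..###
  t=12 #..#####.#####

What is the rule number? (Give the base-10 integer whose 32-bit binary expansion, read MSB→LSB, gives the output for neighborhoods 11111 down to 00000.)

  [31] ##### => #  t=5,i=5
  [30] ####. => #  t=5,i=6
  [29] ###.# => #  t=3,i=3
  [28] ###.. => .  t=0,i=9
  [27] ##.## => .  t=2,i=6
  [26] ##.#. => .  t=3,i=4
  [25] ##..# => #  t=0,i=10
  [24] ##... => #  t=0,i=2
  [23] #.### => .  t=4,i=9
  [22] #.##. => .  t=0,i=0
  [21] #.#.# => #  t=4,i=3
  [20] #.#.. => #  t=3,i=5
  [19] #..## => #  t=1,i=5
  [18] #..#. => .  t=0,i=11
  [17] #...# => .  t=2,i=10
  [16] #.... => #  t=0,i=3
  [15] .#### => #  t=5,i=4
  [14] .###. => .  t=0,i=8
  [13] .##.# => #  t=2,i=5
  [12] .##.. => #  t=0,i=1
  [11] .#.## => .  t=0,i=13
  [10] .#.#. => #  t=4,i=4
  [9] .#..# => .  t=3,i=6
  [8] .#... => .  t=1,i=11
  [7] ..### => #  t=0,i=7
  [6] ..##. => .  t=1,i=6
  [5] ..#.# => .  t=0,i=12
  [4] ..#.. => .  t=1,i=10
  [3] ...## => #  t=0,i=6
  [2] ...#. => .  t=2,i=11
  [1] ....# => .  t=0,i=5
  [0] ..... => .  t=0,i=4
  bits 11100011001110011011010010001000 = 3812209800

3812209800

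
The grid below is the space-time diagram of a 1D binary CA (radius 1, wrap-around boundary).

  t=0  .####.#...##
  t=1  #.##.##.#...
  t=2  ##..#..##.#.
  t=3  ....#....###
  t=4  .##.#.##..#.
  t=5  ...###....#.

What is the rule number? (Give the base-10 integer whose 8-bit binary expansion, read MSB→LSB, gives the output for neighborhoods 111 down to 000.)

165

  ### -> #   bit 7 = 1  t=0,i=2
  ##. -> .   bit 6 = 0  t=0,i=4
  #.# -> #   bit 5 = 1  t=0,i=0
  #.. -> .   bit 4 = 0  t=0,i=7
  .## -> .   bit 3 = 0  t=0,i=1
  .#. -> #   bit 2 = 1  t=0,i=6
  ..# -> .   bit 1 = 0  t=0,i=9
  ... -> #   bit 0 = 1  t=0,i=8
  bits 10100101 = 165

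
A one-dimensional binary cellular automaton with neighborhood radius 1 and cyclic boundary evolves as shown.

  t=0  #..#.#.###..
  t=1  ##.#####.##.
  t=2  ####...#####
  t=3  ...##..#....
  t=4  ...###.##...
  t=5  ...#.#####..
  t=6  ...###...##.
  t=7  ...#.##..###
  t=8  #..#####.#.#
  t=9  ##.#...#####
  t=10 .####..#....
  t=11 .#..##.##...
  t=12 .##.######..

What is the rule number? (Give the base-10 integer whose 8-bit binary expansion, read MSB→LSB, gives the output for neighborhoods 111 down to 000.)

124

  ### -> .   bit 7 = 0  t=0,i=8
  ##. -> #   bit 6 = 1  t=0,i=9
  #.# -> #   bit 5 = 1  t=0,i=4
  #.. -> #   bit 4 = 1  t=0,i=1
  .## -> #   bit 3 = 1  t=0,i=7
  .#. -> #   bit 2 = 1  t=0,i=0
  ..# -> .   bit 1 = 0  t=0,i=2
  ... -> .   bit 0 = 0  t=2,i=5
  bits 01111100 = 124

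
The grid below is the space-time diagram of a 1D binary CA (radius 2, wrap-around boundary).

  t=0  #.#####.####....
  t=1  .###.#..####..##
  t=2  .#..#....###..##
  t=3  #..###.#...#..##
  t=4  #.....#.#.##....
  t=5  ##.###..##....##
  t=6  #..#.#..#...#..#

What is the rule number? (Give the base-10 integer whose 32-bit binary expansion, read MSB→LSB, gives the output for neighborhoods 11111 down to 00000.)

  ##### -> .   bit 31 = 0  t=0,i=4
  ####. -> #   bit 30 = 1  t=0,i=5
  ###.# -> .   bit 29 = 0  t=0,i=6
  ###.. -> #   bit 28 = 1  t=0,i=11
  ##.## -> .   bit 27 = 0  t=0,i=7
  ##.#. -> #   bit 26 = 1  t=1,i=4
  ##..# -> .   bit 25 = 0  t=1,i=12
  ##... -> .   bit 24 = 0  t=0,i=12
  #.### -> #   bit 23 = 1  t=0,i=2
  #.##. -> .   bit 22 = 0  t=4,i=10
  #.#.# -> #   bit 21 = 1  t=4,i=8
  #.#.. -> .   bit 20 = 0  t=1,i=5
  #..## -> .   bit 19 = 0  t=1,i=7
  #..#. -> #   bit 18 = 1  t=2,i=3
  #...# -> .   bit 17 = 0  t=3,i=9
  #.... -> .   bit 16 = 0  t=0,i=13
  .#### -> #   bit 15 = 1  t=0,i=3
  .###. -> .   bit 14 = 0  t=1,i=2
  .##.# -> #   bit 13 = 1  t=1,i=15
  .##.. -> .   bit 12 = 0  t=4,i=11
  .#.## -> #   bit 11 = 1  t=0,i=1
  .#.#. -> .   bit 10 = 0  t=4,i=7
  .#..# -> .   bit 9 = 0  t=1,i=6
  .#... -> #   bit 8 = 1  t=2,i=5
  ..### -> .   bit 7 = 0  t=1,i=8
  ..##. -> #   bit 6 = 1  t=1,i=14
  ..#.# -> .   bit 5 = 0  t=0,i=0
  ..#.. -> #   bit 4 = 1  t=2,i=4
  ...## -> .   bit 3 = 0  t=2,i=8
  ...#. -> #   bit 2 = 1  t=0,i=15
  ....# -> #   bit 1 = 1  t=0,i=14
  ..... -> #   bit 0 = 1  t=4,i=3
  bits 01010100101001001010100101010111 = 1420077399

1420077399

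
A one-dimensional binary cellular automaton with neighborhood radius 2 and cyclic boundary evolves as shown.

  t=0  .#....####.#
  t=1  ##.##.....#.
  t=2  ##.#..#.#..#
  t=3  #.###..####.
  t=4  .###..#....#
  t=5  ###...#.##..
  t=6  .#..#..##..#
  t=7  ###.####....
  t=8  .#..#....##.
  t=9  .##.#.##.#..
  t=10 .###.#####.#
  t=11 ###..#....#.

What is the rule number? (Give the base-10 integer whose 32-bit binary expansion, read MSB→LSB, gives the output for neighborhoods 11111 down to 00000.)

81489490

  #####|.  b31=0 t=10,i=7
  ####.|.  b30=0 t=0,i=8
  ###.#|.  b29=0 t=0,i=9
  ###..|.  b28=0 t=3,i=4
  ##.##|.  b27=0 t=1,i=2
  ##.#.|#  b26=1 t=0,i=10
  ##..#|.  b25=0 t=3,i=5
  ##...|.  b24=0 t=1,i=5
  #.###|#  b23=1 t=3,i=2
  #.##.|#  b22=1 t=1,i=0
  #.#.#|.  b21=0 t=0,i=11
  #.#..|#  b20=1 t=0,i=1
  #..##|#  b19=1 t=2,i=10
  #..#.|.  b18=0 t=2,i=5
  #...#|#  b17=1 t=5,i=4
  #....|#  b16=1 t=0,i=3
  .####|.  b15=0 t=0,i=7
  .###.|#  b14=1 t=2,i=0
  .##.#|#  b13=1 t=1,i=1
  .##..|.  b12=0 t=1,i=4
  .#.##|#  b11=1 t=1,i=11
  .#.#.|#  b10=1 t=0,i=0
  .#..#|#  b9=1 t=2,i=4
  .#...|.  b8=0 t=0,i=2
  ..###|.  b7=0 t=0,i=6
  ..##.|#  b6=1 t=6,i=7
  ..#.#|.  b5=0 t=1,i=10
  ..#..|#  b4=1 t=4,i=6
  ...##|.  b3=0 t=0,i=5
  ...#.|.  b2=0 t=1,i=9
  ....#|#  b1=1 t=0,i=4
  .....|.  b0=0 t=1,i=7
  bits 00000100110110110110111001010010 = 81489490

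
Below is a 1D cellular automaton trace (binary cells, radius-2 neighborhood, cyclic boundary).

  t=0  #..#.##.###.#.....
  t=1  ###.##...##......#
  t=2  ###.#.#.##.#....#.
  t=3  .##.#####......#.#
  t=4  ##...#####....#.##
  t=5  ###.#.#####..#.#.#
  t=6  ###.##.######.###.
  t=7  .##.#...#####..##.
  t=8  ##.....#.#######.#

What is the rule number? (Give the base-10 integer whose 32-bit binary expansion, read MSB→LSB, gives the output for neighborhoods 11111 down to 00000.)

4083994204

  #####|#  b31=1 t=3,i=6
  ####.|#  b30=1 t=1,i=1
  ###.#|#  b29=1 t=0,i=10
  ###..|#  b28=1 t=3,i=8
  ##.##|.  b27=0 t=0,i=7
  ##.#.|.  b26=0 t=0,i=11
  ##..#|#  b25=1 t=5,i=11
  ##...|#  b24=1 t=1,i=6
  #.###|.  b23=0 t=0,i=8
  #.##.|#  b22=1 t=0,i=5
  #.#.#|#  b21=1 t=2,i=4
  #.#..|.  b20=0 t=0,i=12
  #..##|#  b19=1 t=7,i=0
  #..#.|#  b18=1 t=0,i=2
  #...#|.  b17=0 t=1,i=7
  #....|.  b16=0 t=0,i=14
  .####|#  b15=1 t=1,i=0
  .###.|#  b14=1 t=0,i=9
  .##.#|.  b13=0 t=0,i=6
  .##..|.  b12=0 t=1,i=5
  .#.##|#  b11=1 t=0,i=4
  .#.#.|#  b10=1 t=2,i=5
  .#..#|#  b9=1 t=0,i=1
  .#...|.  b8=0 t=0,i=13
  ..###|.  b7=0 t=1,i=17
  ..##.|#  b6=1 t=1,i=9
  ..#.#|.  b5=0 t=0,i=3
  ..#..|#  b4=1 t=0,i=0
  ...##|#  b3=1 t=1,i=8
  ...#.|#  b2=1 t=0,i=17
  ....#|.  b1=0 t=0,i=16
  .....|.  b0=0 t=0,i=15
  bits 11110011011011001100111001011100 = 4083994204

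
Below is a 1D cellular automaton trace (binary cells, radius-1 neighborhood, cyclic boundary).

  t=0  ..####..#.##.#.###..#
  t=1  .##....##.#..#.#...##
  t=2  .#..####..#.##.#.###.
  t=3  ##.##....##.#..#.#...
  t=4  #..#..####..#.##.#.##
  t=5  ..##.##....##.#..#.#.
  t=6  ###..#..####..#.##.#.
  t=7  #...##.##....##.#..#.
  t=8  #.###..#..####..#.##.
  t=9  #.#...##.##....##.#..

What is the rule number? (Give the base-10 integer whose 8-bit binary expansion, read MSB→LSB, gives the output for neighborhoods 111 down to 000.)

15

  ### -> .   bit 7 = 0  t=0,i=3
  ##. -> .   bit 6 = 0  t=0,i=5
  #.# -> .   bit 5 = 0  t=0,i=9
  #.. -> .   bit 4 = 0  t=0,i=0
  .## -> #   bit 3 = 1  t=0,i=2
  .#. -> #   bit 2 = 1  t=0,i=8
  ..# -> #   bit 1 = 1  t=0,i=1
  ... -> #   bit 0 = 1  t=1,i=4
  bits 00001111 = 15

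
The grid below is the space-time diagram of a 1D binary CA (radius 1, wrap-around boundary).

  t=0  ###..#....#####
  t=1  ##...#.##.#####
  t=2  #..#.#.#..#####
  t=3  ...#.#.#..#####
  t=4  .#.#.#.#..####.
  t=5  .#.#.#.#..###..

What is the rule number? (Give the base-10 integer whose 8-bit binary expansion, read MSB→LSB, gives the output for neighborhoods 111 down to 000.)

141

  ### -> #   bit 7 = 1  t=0,i=0
  ##. -> .   bit 6 = 0  t=0,i=2
  #.# -> .   bit 5 = 0  t=1,i=6
  #.. -> .   bit 4 = 0  t=0,i=3
  .## -> #   bit 3 = 1  t=0,i=10
  .#. -> #   bit 2 = 1  t=0,i=5
  ..# -> .   bit 1 = 0  t=0,i=4
  ... -> #   bit 0 = 1  t=0,i=7
  bits 10001101 = 141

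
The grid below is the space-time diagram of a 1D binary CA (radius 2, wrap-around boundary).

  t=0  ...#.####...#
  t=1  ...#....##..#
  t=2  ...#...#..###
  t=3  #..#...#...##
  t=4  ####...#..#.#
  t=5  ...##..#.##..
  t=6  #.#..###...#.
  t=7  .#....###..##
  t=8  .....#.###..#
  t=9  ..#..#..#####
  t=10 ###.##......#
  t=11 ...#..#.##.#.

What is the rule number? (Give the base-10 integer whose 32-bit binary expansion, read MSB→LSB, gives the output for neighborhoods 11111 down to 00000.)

453272633

  [31] ##### => .  t=4,i=1
  [30] ####. => .  t=0,i=7
  [29] ###.# => .  t=10,i=2
  [28] ###.. => #  t=0,i=8
  [27] ##.## => #  t=10,i=3
  [26] ##.#. => .  t=7,i=0
  [25] ##..# => #  t=1,i=10
  [24] ##... => #  t=0,i=9
  [23] #.### => .  t=0,i=5
  [22] #.##. => .  t=5,i=9
  [21] #.#.# => .  t=6,i=0
  [20] #.#.. => .  t=6,i=2
  [19] #..## => .  t=2,i=9
  [18] #..#. => #  t=1,i=11
  [17] #...# => .  t=0,i=1
  [16] #.... => .  t=1,i=5
  [15] .#### => .  t=0,i=6
  [14] .###. => #  t=2,i=11
  [13] .##.# => #  t=7,i=12
  [12] .##.. => .  t=1,i=9
  [11] .#.## => .  t=0,i=4
  [10] .#.#. => #  t=6,i=1
  [9] .#..# => .  t=2,i=8
  [8] .#... => .  t=0,i=0
  [7] ..### => .  t=2,i=10
  [6] ..##. => .  t=1,i=8
  [5] ..#.# => #  t=0,i=3
  [4] ..#.. => #  t=0,i=12
  [3] ...## => #  t=1,i=7
  [2] ...#. => .  t=0,i=2
  [1] ....# => .  t=1,i=6
  [0] ..... => #  t=5,i=0
  bits 00011011000001000110010000111001 = 453272633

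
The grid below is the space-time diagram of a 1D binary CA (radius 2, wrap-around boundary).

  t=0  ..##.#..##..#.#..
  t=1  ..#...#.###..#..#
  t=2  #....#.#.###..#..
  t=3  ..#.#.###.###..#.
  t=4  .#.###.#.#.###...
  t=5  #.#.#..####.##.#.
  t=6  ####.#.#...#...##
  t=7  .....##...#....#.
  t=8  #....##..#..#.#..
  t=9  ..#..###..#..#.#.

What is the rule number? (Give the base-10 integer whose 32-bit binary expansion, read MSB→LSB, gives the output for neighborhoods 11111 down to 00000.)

438394564

  nb #####: next=.  (t=6,i=0, bit31=0)
  nb ####.: next=.  (t=5,i=9, bit30=0)
  nb ###.#: next=.  (t=3,i=8, bit29=0)
  nb ###..: next=#  (t=1,i=10, bit28=1)
  nb ##.##: next=#  (t=3,i=9, bit27=1)
  nb ##.#.: next=.  (t=0,i=4, bit26=0)
  nb ##..#: next=#  (t=0,i=10, bit25=1)
  nb ##...: next=.  (t=4,i=14, bit24=0)
  nb #.###: next=.  (t=1,i=8, bit23=0)
  nb #.##.: next=.  (t=5,i=12, bit22=0)
  nb #.#.#: next=#  (t=2,i=7, bit21=1)
  nb #.#..: next=.  (t=0,i=5, bit20=0)
  nb #..##: next=.  (t=0,i=7, bit19=0)
  nb #..#.: next=.  (t=0,i=11, bit18=0)
  nb #...#: next=.  (t=1,i=4, bit17=0)
  nb #....: next=#  (t=0,i=16, bit16=1)
  nb .####: next=.  (t=5,i=8, bit15=0)
  nb .###.: next=#  (t=1,i=9, bit14=1)
  nb .##.#: next=.  (t=0,i=3, bit13=0)
  nb .##..: next=#  (t=0,i=9, bit12=1)
  nb .#.##: next=#  (t=1,i=7, bit11=1)
  nb .#.#.: next=#  (t=0,i=13, bit10=1)
  nb .#..#: next=#  (t=0,i=6, bit9=1)
  nb .#...: next=.  (t=0,i=15, bit8=0)
  nb ..###: next=#  (t=5,i=7, bit7=1)
  nb ..##.: next=#  (t=0,i=2, bit6=1)
  nb ..#.#: next=.  (t=0,i=12, bit5=0)
  nb ..#..: next=.  (t=1,i=2, bit4=0)
  nb ...##: next=.  (t=0,i=1, bit3=0)
  nb ...#.: next=#  (t=1,i=5, bit2=1)
  nb ....#: next=.  (t=0,i=0, bit1=0)
  nb .....: next=.  (t=7,i=1, bit0=0)
  bits 00011010001000010101111011000100 = 438394564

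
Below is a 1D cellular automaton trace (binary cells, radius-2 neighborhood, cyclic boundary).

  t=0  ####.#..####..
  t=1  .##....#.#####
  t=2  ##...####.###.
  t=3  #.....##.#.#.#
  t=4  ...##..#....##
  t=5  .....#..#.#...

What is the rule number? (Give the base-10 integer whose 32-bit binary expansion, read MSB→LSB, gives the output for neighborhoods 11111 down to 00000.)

3662211367

  #####|#  b31=1 t=1,i=11
  ####.|#  b30=1 t=0,i=2
  ###.#|.  b29=0 t=0,i=3
  ###..|#  b28=1 t=0,i=11
  ##.##|#  b27=1 t=1,i=0
  ##.#.|.  b26=0 t=0,i=4
  ##..#|#  b25=1 t=0,i=12
  ##...|.  b24=0 t=1,i=3
  #.###|.  b23=0 t=1,i=9
  #.##.|#  b22=1 t=1,i=1
  #.#.#|.  b21=0 t=3,i=9
  #.#..|.  b20=0 t=0,i=5
  #..##|#  b19=1 t=0,i=7
  #..#.|.  b18=0 t=4,i=6
  #...#|.  b17=0 t=2,i=3
  #....|.  b16=0 t=1,i=4
  .####|#  b15=1 t=0,i=1
  .###.|#  b14=1 t=2,i=11
  .##.#|#  b13=1 t=3,i=7
  .##..|.  b12=0 t=1,i=2
  .#.##|#  b11=1 t=1,i=8
  .#.#.|.  b10=0 t=3,i=10
  .#..#|.  b9=0 t=0,i=6
  .#...|#  b8=1 t=4,i=8
  ..###|.  b7=0 t=0,i=0
  ..##.|.  b6=0 t=3,i=6
  ..#.#|#  b5=1 t=1,i=7
  ..#..|.  b4=0 t=4,i=7
  ...##|.  b3=0 t=2,i=4
  ...#.|#  b2=1 t=1,i=6
  ....#|#  b1=1 t=1,i=5
  .....|#  b0=1 t=3,i=3
  bits 11011010010010001110100100100111 = 3662211367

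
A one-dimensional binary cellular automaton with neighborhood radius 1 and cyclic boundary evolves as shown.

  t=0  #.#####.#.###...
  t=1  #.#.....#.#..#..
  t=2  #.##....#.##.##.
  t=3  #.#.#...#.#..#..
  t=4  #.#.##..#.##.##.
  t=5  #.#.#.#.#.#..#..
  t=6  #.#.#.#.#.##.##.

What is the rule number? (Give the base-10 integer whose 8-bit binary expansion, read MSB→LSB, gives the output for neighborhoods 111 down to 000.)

  ###|.  b7=0 t=0,i=3
  ##.|.  b6=0 t=0,i=6
  #.#|.  b5=0 t=0,i=1
  #..|#  b4=1 t=0,i=13
  .##|#  b3=1 t=0,i=2
  .#.|#  b2=1 t=0,i=0
  ..#|.  b1=0 t=0,i=15
  ...|.  b0=0 t=0,i=14
  bits 00011100 = 28

28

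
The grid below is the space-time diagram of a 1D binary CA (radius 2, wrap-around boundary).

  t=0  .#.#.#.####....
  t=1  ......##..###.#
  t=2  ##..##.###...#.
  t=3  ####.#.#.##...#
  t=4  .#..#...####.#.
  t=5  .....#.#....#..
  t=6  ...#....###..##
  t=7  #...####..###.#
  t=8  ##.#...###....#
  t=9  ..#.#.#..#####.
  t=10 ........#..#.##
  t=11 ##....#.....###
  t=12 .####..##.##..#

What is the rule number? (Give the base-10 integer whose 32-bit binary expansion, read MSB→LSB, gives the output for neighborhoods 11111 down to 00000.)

2546546954

  [31] ##### => #  t=3,i=1
  [30] ####. => .  t=0,i=9
  [29] ###.# => .  t=1,i=12
  [28] ###.. => #  t=0,i=10
  [27] ##.## => .  t=2,i=6
  [26] ##.#. => #  t=1,i=13
  [25] ##..# => #  t=1,i=8
  [24] ##... => #  t=0,i=11
  [23] #.### => #  t=0,i=7
  [22] #.##. => #  t=2,i=0
  [21] #.#.# => .  t=0,i=3
  [20] #.#.. => .  t=1,i=14
  [19] #..## => #  t=1,i=9
  [18] #..#. => .  t=4,i=0
  [17] #...# => .  t=2,i=11
  [16] #.... => #  t=0,i=12
  [15] .#### => .  t=0,i=8
  [14] .###. => .  t=1,i=11
  [13] .##.# => #  t=2,i=5
  [12] .##.. => #  t=1,i=7
  [11] .#.## => #  t=0,i=6
  [10] .#.#. => .  t=0,i=2
  [9] .#..# => .  t=4,i=2
  [8] .#... => #  t=1,i=0
  [7] ..### => .  t=1,i=10
  [6] ..##. => .  t=1,i=6
  [5] ..#.# => .  t=0,i=1
  [4] ..#.. => .  t=4,i=1
  [3] ...## => #  t=1,i=5
  [2] ...#. => .  t=0,i=0
  [1] ....# => #  t=0,i=14
  [0] ..... => .  t=0,i=13
  bits 10010111110010010011100100001010 = 2546546954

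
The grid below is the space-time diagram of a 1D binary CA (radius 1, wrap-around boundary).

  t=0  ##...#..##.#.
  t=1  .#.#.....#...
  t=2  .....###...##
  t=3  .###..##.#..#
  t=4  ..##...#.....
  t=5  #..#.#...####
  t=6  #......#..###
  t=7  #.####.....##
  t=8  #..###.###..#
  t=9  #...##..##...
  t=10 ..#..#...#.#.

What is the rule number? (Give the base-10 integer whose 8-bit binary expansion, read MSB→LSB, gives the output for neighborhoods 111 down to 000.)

  [7] ### => #  t=2,i=6
  [6] ##. => #  t=0,i=1
  [5] #.# => .  t=0,i=10
  [4] #.. => .  t=0,i=2
  [3] .## => .  t=0,i=0
  [2] .#. => .  t=0,i=5
  [1] ..# => .  t=0,i=4
  [0] ... => #  t=0,i=3
  bits 11000001 = 193

193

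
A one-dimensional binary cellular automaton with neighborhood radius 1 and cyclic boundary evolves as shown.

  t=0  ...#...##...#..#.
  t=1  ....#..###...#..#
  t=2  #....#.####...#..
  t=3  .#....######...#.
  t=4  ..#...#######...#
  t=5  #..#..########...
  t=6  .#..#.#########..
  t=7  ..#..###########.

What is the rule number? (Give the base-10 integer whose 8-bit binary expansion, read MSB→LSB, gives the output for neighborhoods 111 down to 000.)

248

  ###|#  b7=1 t=1,i=8
  ##.|#  b6=1 t=0,i=8
  #.#|#  b5=1 t=2,i=6
  #..|#  b4=1 t=0,i=4
  .##|#  b3=1 t=0,i=7
  .#.|.  b2=0 t=0,i=3
  ..#|.  b1=0 t=0,i=2
  ...|.  b0=0 t=0,i=0
  bits 11111000 = 248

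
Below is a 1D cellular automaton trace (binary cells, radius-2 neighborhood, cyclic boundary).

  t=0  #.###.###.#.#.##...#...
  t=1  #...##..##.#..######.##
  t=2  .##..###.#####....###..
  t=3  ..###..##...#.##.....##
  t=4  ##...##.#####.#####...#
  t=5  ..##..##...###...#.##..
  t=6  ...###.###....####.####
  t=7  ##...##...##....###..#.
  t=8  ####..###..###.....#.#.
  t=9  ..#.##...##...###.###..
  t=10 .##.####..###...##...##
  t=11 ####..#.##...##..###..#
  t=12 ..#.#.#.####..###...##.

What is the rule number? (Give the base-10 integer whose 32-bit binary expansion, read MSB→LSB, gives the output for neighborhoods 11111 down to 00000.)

  [31] ##### => .  t=1,i=16
  [30] ####. => #  t=1,i=18
  [29] ###.# => #  t=0,i=4
  [28] ###.. => .  t=1,i=0
  [27] ##.## => #  t=0,i=5
  [26] ##.#. => #  t=0,i=9
  [25] ##..# => #  t=1,i=6
  [24] ##... => #  t=0,i=16
  [23] #.### => .  t=0,i=2
  [22] #.##. => #  t=0,i=14
  [21] #.#.# => .  t=0,i=10
  [20] #.#.. => #  t=1,i=11
  [19] #..## => #  t=1,i=7
  [18] #..#. => .  t=7,i=20
  [17] #...# => #  t=0,i=17
  [16] #.... => #  t=2,i=15
  [15] .#### => .  t=1,i=15
  [14] .###. => .  t=0,i=3
  [13] .##.# => #  t=1,i=9
  [12] .##.. => #  t=0,i=15
  [11] .#.## => .  t=0,i=1
  [10] .#.#. => #  t=0,i=11
  [9] .#..# => #  t=1,i=12
  [8] .#... => .  t=0,i=20
  [7] ..### => .  t=1,i=14
  [6] ..##. => .  t=1,i=4
  [5] ..#.# => #  t=0,i=0
  [4] ..#.. => #  t=0,i=19
  [3] ...## => .  t=1,i=3
  [2] ...#. => #  t=0,i=18
  [1] ....# => .  t=2,i=16
  [0] ..... => #  t=3,i=18
  bits 01101111010110110011011000110101 = 1868248629

1868248629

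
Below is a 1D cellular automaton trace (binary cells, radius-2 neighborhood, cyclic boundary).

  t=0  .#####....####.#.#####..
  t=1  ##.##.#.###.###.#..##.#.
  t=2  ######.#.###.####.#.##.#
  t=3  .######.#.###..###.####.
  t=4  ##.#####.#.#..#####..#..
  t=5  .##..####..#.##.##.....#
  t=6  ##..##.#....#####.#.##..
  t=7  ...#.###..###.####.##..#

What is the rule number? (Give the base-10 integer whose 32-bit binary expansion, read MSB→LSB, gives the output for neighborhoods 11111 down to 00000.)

3981994123

  [31] ##### => #  t=0,i=3
  [30] ####. => #  t=0,i=4
  [29] ###.# => #  t=0,i=13
  [28] ###.. => .  t=0,i=5
  [27] ##.## => #  t=1,i=2
  [26] ##.#. => #  t=0,i=14
  [25] ##..# => .  t=3,i=13
  [24] ##... => #  t=0,i=6
  [23] #.### => .  t=0,i=17
  [22] #.##. => #  t=1,i=0
  [21] #.#.# => .  t=0,i=15
  [20] #.#.. => #  t=1,i=16
  [19] #..## => #  t=1,i=18
  [18] #..#. => .  t=4,i=20
  [17] #...# => .  t=0,i=23
  [16] #.... => .  t=0,i=7
  [15] .#### => .  t=0,i=2
  [14] .###. => #  t=1,i=9
  [13] .##.# => #  t=1,i=1
  [12] .##.. => .  t=5,i=2
  [11] .#.## => #  t=0,i=16
  [10] .#.#. => .  t=4,i=10
  [9] .#..# => .  t=1,i=17
  [8] .#... => .  t=6,i=8
  [7] ..### => #  t=0,i=1
  [6] ..##. => .  t=1,i=19
  [5] ..#.# => .  t=5,i=11
  [4] ..#.. => .  t=4,i=21
  [3] ...## => #  t=0,i=0
  [2] ...#. => .  t=5,i=22
  [1] ....# => #  t=0,i=8
  [0] ..... => #  t=5,i=20
  bits 11101101010110000110100010001011 = 3981994123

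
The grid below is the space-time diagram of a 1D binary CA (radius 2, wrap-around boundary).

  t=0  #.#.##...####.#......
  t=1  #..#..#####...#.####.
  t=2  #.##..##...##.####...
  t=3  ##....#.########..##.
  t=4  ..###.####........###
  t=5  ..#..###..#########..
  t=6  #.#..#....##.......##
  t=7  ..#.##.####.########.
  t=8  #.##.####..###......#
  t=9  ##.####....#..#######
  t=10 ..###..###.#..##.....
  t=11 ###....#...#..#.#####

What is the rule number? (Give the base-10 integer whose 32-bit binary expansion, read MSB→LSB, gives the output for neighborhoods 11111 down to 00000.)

160934139

  [31] ##### => .  t=1,i=8
  [30] ####. => .  t=0,i=11
  [29] ###.# => .  t=0,i=12
  [28] ###.. => .  t=1,i=10
  [27] ##.## => #  t=2,i=13
  [26] ##.#. => .  t=0,i=13
  [25] ##..# => .  t=2,i=4
  [24] ##... => #  t=0,i=6
  [23] #.### => #  t=1,i=16
  [22] #.##. => .  t=0,i=4
  [21] #.#.# => .  t=0,i=2
  [20] #.#.. => #  t=0,i=14
  [19] #..## => .  t=1,i=5
  [18] #..#. => #  t=1,i=2
  [17] #...# => #  t=0,i=7
  [16] #.... => #  t=0,i=16
  [15] .#### => #  t=0,i=10
  [14] .###. => .  t=4,i=3
  [13] .##.# => #  t=2,i=12
  [12] .##.. => .  t=0,i=5
  [11] .#.## => #  t=0,i=3
  [10] .#.#. => .  t=0,i=1
  [9] .#..# => .  t=1,i=1
  [8] .#... => .  t=0,i=15
  [7] ..### => #  t=0,i=9
  [6] ..##. => #  t=2,i=6
  [5] ..#.# => #  t=0,i=0
  [4] ..#.. => #  t=1,i=3
  [3] ...## => #  t=0,i=8
  [2] ...#. => .  t=0,i=20
  [1] ....# => #  t=0,i=19
  [0] ..... => #  t=0,i=17
  bits 00001001100101111010100011111011 = 160934139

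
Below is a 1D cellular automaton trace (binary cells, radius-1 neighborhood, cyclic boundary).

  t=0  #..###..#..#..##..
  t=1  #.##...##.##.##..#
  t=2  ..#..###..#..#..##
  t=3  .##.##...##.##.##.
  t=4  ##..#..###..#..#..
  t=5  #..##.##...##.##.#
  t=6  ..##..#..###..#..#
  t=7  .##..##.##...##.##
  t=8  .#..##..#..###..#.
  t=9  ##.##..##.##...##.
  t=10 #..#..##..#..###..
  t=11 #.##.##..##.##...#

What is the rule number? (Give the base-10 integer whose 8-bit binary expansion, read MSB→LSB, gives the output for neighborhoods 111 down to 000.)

  [7] ### => .  t=0,i=4
  [6] ##. => .  t=0,i=5
  [5] #.# => .  t=1,i=1
  [4] #.. => .  t=0,i=1
  [3] .## => #  t=0,i=3
  [2] .#. => #  t=0,i=0
  [1] ..# => #  t=0,i=2
  [0] ... => #  t=1,i=5
  bits 00001111 = 15

15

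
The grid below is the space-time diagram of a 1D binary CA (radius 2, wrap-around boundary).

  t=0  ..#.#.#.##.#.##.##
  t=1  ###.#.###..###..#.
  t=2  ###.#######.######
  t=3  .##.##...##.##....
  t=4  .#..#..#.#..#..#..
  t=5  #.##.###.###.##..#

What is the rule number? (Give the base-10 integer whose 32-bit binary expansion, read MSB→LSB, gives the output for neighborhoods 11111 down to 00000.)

  nb #####: next=.  (t=2,i=0, bit31=0)
  nb ####.: next=#  (t=2,i=1, bit30=1)
  nb ###.#: next=#  (t=1,i=2, bit29=1)
  nb ###..: next=#  (t=1,i=8, bit28=1)
  nb ##.##: next=.  (t=0,i=15, bit27=0)
  nb ##.#.: next=.  (t=0,i=10, bit26=0)
  nb ##..#: next=#  (t=0,i=0, bit25=1)
  nb ##...: next=.  (t=3,i=6, bit24=0)
  nb #.###: next=#  (t=1,i=0, bit23=1)
  nb #.##.: next=#  (t=0,i=8, bit22=1)
  nb #.#.#: next=#  (t=0,i=4, bit21=1)
  nb #.#..: next=#  (t=4,i=9, bit20=1)
  nb #..##: next=#  (t=1,i=10, bit19=1)
  nb #..#.: next=#  (t=0,i=1, bit18=1)
  nb #...#: next=#  (t=3,i=7, bit17=1)
  nb #....: next=#  (t=3,i=15, bit16=1)
  nb .####: next=#  (t=2,i=5, bit15=1)
  nb .###.: next=#  (t=1,i=1, bit14=1)
  nb .##.#: next=.  (t=0,i=9, bit13=0)
  nb .##..: next=.  (t=0,i=17, bit12=0)
  nb .#.##: next=#  (t=0,i=7, bit11=1)
  nb .#.#.: next=.  (t=0,i=3, bit10=0)
  nb .#..#: next=#  (t=4,i=2, bit9=1)
  nb .#...: next=.  (t=4,i=16, bit8=0)
  nb ..###: next=.  (t=1,i=11, bit7=0)
  nb ..##.: next=#  (t=3,i=1, bit6=1)
  nb ..#.#: next=#  (t=0,i=2, bit5=1)
  nb ..#..: next=.  (t=4,i=1, bit4=0)
  nb ...##: next=.  (t=3,i=0, bit3=0)
  nb ...#.: next=#  (t=4,i=0, bit2=1)
  nb ....#: next=.  (t=3,i=17, bit1=0)
  nb .....: next=.  (t=3,i=16, bit0=0)
  bits 01110010111111111100101001100100 = 1929366116

1929366116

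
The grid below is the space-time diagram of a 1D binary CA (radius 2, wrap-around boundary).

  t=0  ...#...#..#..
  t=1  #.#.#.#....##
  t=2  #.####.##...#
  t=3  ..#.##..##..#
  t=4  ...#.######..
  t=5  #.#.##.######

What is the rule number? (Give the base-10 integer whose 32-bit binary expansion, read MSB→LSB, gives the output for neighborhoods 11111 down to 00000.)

4087962949

  #####|#  b31=1 t=4,i=7
  ####.|#  b30=1 t=2,i=4
  ###.#|#  b29=1 t=1,i=0
  ###..|#  b28=1 t=4,i=10
  ##.##|.  b27=0 t=2,i=1
  ##.#.|.  b26=0 t=1,i=1
  ##..#|#  b25=1 t=3,i=6
  ##...|#  b24=1 t=2,i=9
  #.###|#  b23=1 t=2,i=2
  #.##.|.  b22=0 t=2,i=7
  #.#.#|#  b21=1 t=1,i=2
  #.#..|.  b20=0 t=1,i=6
  #..##|#  b19=1 t=3,i=7
  #..#.|.  b18=0 t=0,i=9
  #...#|.  b17=0 t=0,i=5
  #....|#  b16=1 t=0,i=12
  .####|.  b15=0 t=2,i=3
  .###.|#  b14=1 t=1,i=12
  .##.#|.  b13=0 t=2,i=0
  .##..|#  b12=1 t=2,i=8
  .#.##|#  b11=1 t=3,i=3
  .#.#.|#  b10=1 t=1,i=3
  .#..#|.  b9=0 t=0,i=8
  .#...|#  b8=1 t=0,i=4
  ..###|.  b7=0 t=1,i=11
  ..##.|#  b6=1 t=2,i=12
  ..#.#|.  b5=0 t=3,i=2
  ..#..|.  b4=0 t=0,i=3
  ...##|.  b3=0 t=1,i=10
  ...#.|#  b2=1 t=0,i=2
  ....#|.  b1=0 t=0,i=1
  .....|#  b0=1 t=0,i=0
  bits 11110011101010010101110101000101 = 4087962949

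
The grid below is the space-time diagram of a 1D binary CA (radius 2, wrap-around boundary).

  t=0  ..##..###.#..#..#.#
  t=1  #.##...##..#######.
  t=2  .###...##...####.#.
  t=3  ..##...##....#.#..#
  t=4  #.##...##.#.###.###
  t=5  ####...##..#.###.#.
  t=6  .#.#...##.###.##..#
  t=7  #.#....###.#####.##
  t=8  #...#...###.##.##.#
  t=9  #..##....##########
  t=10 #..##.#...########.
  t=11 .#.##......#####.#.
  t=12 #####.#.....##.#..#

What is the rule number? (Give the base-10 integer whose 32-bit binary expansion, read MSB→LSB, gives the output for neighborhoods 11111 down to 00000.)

  ##### -> #   bit 31 = 1  t=1,i=13
  ####. -> .   bit 30 = 0  t=1,i=16
  ###.# -> #   bit 29 = 1  t=0,i=8
  ###.. -> #   bit 28 = 1  t=2,i=3
  ##.## -> #   bit 27 = 1  t=4,i=1
  ##.#. -> .   bit 26 = 0  t=0,i=9
  ##..# -> .   bit 25 = 0  t=0,i=4
  ##... -> .   bit 24 = 0  t=1,i=4
  #.### -> .   bit 23 = 0  t=4,i=12
  #.##. -> #   bit 22 = 1  t=1,i=2
  #.#.# -> .   bit 21 = 0  t=1,i=0
  #.#.. -> .   bit 20 = 0  t=0,i=10
  #..## -> .   bit 19 = 0  t=0,i=1
  #..#. -> #   bit 18 = 1  t=0,i=12
  #...# -> .   bit 17 = 0  t=1,i=5
  #.... -> #   bit 16 = 1  t=3,i=10
  .#### -> #   bit 15 = 1  t=1,i=12
  .###. -> #   bit 14 = 1  t=0,i=7
  .##.# -> #   bit 13 = 1  t=4,i=8
  .##.. -> #   bit 12 = 1  t=0,i=3
  .#.## -> #   bit 11 = 1  t=1,i=1
  .#.#. -> #   bit 10 = 1  t=0,i=17
  .#..# -> #   bit 9 = 1  t=0,i=0
  .#... -> .   bit 8 = 0  t=6,i=4
  ..### -> .   bit 7 = 0  t=0,i=6
  ..##. -> #   bit 6 = 1  t=0,i=2
  ..#.# -> #   bit 5 = 1  t=0,i=16
  ..#.. -> #   bit 4 = 1  t=0,i=13
  ...## -> .   bit 3 = 0  t=1,i=6
  ...#. -> #   bit 2 = 1  t=3,i=12
  ....# -> .   bit 1 = 0  t=3,i=11
  ..... -> .   bit 0 = 0  t=11,i=7
  bits 10111000010001011111111001110100 = 3091594868

3091594868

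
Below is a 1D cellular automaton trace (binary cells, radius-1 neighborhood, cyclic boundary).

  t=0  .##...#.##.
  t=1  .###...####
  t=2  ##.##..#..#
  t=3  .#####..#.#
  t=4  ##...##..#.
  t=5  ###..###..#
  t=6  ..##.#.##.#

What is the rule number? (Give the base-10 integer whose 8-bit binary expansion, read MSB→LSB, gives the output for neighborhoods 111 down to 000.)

  nb ###: next=.  (t=1,i=2, bit7=0)
  nb ##.: next=#  (t=0,i=2, bit6=1)
  nb #.#: next=#  (t=0,i=7, bit5=1)
  nb #..: next=#  (t=0,i=3, bit4=1)
  nb .##: next=#  (t=0,i=1, bit3=1)
  nb .#.: next=.  (t=0,i=6, bit2=0)
  nb ..#: next=.  (t=0,i=0, bit1=0)
  nb ...: next=.  (t=0,i=4, bit0=0)
  bits 01111000 = 120

120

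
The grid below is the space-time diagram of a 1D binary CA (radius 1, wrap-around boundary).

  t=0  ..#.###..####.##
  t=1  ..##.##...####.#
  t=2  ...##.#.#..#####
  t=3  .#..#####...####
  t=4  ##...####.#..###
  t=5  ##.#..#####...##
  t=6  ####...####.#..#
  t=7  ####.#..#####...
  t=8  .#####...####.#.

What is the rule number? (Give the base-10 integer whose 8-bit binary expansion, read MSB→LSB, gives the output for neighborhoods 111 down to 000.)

229

  nb ###: next=#  (t=0,i=5, bit7=1)
  nb ##.: next=#  (t=0,i=6, bit6=1)
  nb #.#: next=#  (t=0,i=3, bit5=1)
  nb #..: next=.  (t=0,i=0, bit4=0)
  nb .##: next=.  (t=0,i=4, bit3=0)
  nb .#.: next=#  (t=0,i=2, bit2=1)
  nb ..#: next=.  (t=0,i=1, bit1=0)
  nb ...: next=#  (t=1,i=8, bit0=1)
  bits 11100101 = 229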